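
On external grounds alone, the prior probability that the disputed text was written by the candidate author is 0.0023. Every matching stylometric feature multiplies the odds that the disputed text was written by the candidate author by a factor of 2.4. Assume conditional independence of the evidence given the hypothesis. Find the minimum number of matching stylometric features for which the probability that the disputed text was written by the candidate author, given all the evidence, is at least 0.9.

Prior odds = 0.0023/0.9977 = 23/9977.
Likelihood ratio per matching stylometric feature = 2.4.
Target posterior odds = 0.9/0.1 = 9.
Require 2.4ⁿ ≥ 9 ÷ (23/9977) = 89793/23.
2.4⁹ ≈2641.81 falls short of 89793/23 but 2.4¹⁰ ≈6340.34 reaches it, so n = 10.

10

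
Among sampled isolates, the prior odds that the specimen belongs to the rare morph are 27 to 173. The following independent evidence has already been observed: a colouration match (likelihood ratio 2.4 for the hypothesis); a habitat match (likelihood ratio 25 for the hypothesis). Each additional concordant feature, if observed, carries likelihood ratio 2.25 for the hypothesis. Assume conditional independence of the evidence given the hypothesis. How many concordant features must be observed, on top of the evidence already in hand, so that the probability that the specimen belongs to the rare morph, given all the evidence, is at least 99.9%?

6

Prior odds = 27/173.
Combined Bayes factor of the evidence already in hand = 2.4 × 25 = 60.
Odds after that evidence = (27/173) × 60 = 1620/173.
Target odds = 0.999/0.001 = 999.
Need 2.25ⁿ ≥ 999 ÷ (1620/173) = 6401/60.
2.25⁵ = 59049/1024 falls short of 6401/60 but 2.25⁶ = 531441/4096 reaches it, so n = 6.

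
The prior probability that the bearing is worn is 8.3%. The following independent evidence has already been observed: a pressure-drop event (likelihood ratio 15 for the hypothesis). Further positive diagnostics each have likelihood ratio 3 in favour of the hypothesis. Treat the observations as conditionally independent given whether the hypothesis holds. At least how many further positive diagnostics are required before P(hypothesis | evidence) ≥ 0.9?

2

Prior odds = 0.083/0.917 = 83/917.
Bayes factor of the evidence already in hand = 15.
Odds after that evidence = (83/917) × 15 = 1245/917.
Target odds = 0.9/0.1 = 9.
Need 3ⁿ ≥ 9 ÷ (1245/917) = 2751/415.
3¹ = 3 falls short of 2751/415 but 3² = 9 reaches it, so n = 2.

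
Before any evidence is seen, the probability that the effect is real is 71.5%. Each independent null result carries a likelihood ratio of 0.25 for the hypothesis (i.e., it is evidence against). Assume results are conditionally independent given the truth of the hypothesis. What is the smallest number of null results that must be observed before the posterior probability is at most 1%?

4

Prior odds: 0.715 ÷ 0.285 = 143/57.
Likelihood ratio per null result = 0.25.
Target odds: 0.01 ÷ 0.99 = 1/99.
Require 0.25ⁿ ≤ 1/99 ÷ (143/57) = 19/4719.
0.25³ = 0.015625 is still above 19/4719 but 0.25⁴ = 0.00390625 is at or below it, so n = 4.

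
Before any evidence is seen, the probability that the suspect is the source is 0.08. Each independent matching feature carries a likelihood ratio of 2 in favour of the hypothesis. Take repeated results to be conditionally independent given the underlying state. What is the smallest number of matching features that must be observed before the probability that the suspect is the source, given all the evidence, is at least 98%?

Prior odds: 0.08 ÷ 0.92 = 2/23.
Likelihood ratio per matching feature = 2.
Target odds: 0.98 ÷ 0.02 = 49.
Require 2ⁿ ≥ 49 ÷ (2/23) = 563.5.
2⁹ = 512 falls short of 563.5 but 2¹⁰ = 1024 reaches it, so n = 10.

10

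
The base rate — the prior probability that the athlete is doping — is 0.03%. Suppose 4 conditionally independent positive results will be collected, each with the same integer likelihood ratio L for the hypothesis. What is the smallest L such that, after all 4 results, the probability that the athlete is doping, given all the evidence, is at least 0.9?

14

Prior odds = 0.0003/0.9997 = 3/9997.
Target odds = 0.9/0.1 = 9.
Need L⁴ ≥ 9 ÷ (3/9997) = 29991.
13⁴ = 28561 < 29991 ≤ 38416 = 14⁴, so L = 14.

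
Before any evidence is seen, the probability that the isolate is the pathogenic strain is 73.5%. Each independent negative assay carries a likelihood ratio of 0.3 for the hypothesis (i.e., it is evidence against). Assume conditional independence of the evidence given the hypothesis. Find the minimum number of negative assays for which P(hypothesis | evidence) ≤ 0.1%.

7

Prior odds: 0.735 ÷ 0.265 = 147/53.
Likelihood ratio per negative assay = 0.3.
Target odds: 0.001 ÷ 0.999 = 1/999.
Require 0.3ⁿ ≤ 1/999 ÷ (147/53) = 53/146853.
0.3⁶ = 729/1000000 is still above 53/146853 but 0.3⁷ = 2187/10000000 is at or below it, so n = 7.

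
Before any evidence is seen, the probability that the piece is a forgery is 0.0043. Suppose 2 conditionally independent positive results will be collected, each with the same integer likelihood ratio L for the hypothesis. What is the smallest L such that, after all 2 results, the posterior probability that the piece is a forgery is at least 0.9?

Prior odds = 0.0043/0.9957 = 43/9957.
Target odds = 0.9/0.1 = 9.
Need L² ≥ 9 ÷ (43/9957) = 89613/43.
45² = 2025 < 89613/43 ≤ 2116 = 46², so L = 46.

46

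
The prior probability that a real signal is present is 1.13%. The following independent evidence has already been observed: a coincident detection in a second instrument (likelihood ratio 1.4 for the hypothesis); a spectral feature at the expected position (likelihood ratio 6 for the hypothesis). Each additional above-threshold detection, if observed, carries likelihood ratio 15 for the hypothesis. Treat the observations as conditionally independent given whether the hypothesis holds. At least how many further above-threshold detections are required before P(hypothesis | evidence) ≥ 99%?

Prior odds = 0.0113/0.9887 = 113/9887.
Combined Bayes factor of the evidence already in hand = 1.4 × 6 = 8.4.
Odds after that evidence = (113/9887) × 8.4 = 4746/49435.
Target odds = 0.99/0.01 = 99.
Need 15ⁿ ≥ 99 ÷ (4746/49435) = 1631355/1582.
15² = 225 falls short of 1631355/1582 but 15³ = 3375 reaches it, so n = 3.

3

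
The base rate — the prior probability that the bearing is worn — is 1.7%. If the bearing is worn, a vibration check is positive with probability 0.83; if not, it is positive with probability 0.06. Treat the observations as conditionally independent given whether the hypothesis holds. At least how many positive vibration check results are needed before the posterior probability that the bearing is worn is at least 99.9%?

Prior odds: 0.017 ÷ 0.983 = 17/983.
Likelihood ratio of a positive = 0.83/0.06 = 83/6.
Target odds: 0.999 ÷ 0.001 = 999.
Need (17/983) × (83/6)ⁿ ≥ 999, i.e. (83/6)ⁿ ≥ 982017/17.
(83/6)⁴ = 47458321/1296 falls short of 982017/17 but (83/6)⁵ ≈506564 reaches it, so n = 5.

5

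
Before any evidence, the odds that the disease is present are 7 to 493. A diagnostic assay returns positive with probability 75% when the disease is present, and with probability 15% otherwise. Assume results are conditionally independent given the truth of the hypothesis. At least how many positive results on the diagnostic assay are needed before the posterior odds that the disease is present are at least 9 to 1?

5

Prior odds = 7/493.
Likelihood ratio of a positive result = 0.75/0.15 = 5.
Target odds = 9.
Require 5ⁿ ≥ 9 ÷ (7/493) = 4437/7.
5⁴ = 625 falls short of 4437/7 but 5⁵ = 3125 reaches it, so n = 5.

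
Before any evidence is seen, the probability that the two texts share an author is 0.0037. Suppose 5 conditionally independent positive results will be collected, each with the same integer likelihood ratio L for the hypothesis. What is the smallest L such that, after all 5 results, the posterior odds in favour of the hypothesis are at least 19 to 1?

Prior odds = 0.0037/0.9963 = 37/9963.
Target odds = 19.
Need L⁵ ≥ 19 ÷ (37/9963) = 189297/37.
5⁵ = 3125 < 189297/37 ≤ 7776 = 6⁵, so L = 6.

6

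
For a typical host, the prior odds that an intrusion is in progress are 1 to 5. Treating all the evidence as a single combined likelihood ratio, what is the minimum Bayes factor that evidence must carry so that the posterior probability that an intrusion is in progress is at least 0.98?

Prior odds = 0.2.
Target odds = 0.98/0.02 = 49.
Required Bayes factor = 49 ÷ 0.2 = 245.

245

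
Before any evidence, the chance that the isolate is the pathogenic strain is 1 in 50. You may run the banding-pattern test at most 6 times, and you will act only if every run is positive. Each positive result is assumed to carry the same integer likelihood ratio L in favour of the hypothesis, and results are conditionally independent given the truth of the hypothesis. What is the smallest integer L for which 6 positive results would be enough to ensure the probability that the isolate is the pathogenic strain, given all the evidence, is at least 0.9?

3

Prior odds = 0.02/0.98 = 1/49.
Target odds = 0.9/0.1 = 9.
Need L⁶ ≥ 9 ÷ (1/49) = 441.
2⁶ = 64 < 441 ≤ 729 = 3⁶, so L = 3.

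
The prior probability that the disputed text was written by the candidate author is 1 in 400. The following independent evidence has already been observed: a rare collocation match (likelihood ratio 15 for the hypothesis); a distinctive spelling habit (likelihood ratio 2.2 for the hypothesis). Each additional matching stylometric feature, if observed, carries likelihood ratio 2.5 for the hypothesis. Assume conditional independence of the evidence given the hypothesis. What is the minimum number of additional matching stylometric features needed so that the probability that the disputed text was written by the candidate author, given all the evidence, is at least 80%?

Prior odds = 0.0025/0.9975 = 1/399.
Combined Bayes factor of the evidence already in hand = 15 × 2.2 = 33.
Odds after that evidence = (1/399) × 33 = 11/133.
Target odds = 0.8/0.2 = 4.
Need 2.5ⁿ ≥ 4 ÷ (11/133) = 532/11.
2.5⁴ = 39.0625 falls short of 532/11 but 2.5⁵ = 97.65625 reaches it, so n = 5.

5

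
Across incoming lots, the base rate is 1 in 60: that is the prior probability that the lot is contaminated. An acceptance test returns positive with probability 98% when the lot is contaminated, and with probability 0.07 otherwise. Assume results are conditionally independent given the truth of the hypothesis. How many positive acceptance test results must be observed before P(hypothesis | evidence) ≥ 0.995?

Prior odds = (1/60)/(59/60) = 1/59.
Likelihood ratio of a positive result = 0.98/0.07 = 14.
Target posterior odds = 0.995/0.005 = 199.
Require 14ⁿ ≥ 199 ÷ (1/59) = 11741.
14³ = 2744 falls short of 11741 but 14⁴ = 38416 reaches it, so n = 4.

4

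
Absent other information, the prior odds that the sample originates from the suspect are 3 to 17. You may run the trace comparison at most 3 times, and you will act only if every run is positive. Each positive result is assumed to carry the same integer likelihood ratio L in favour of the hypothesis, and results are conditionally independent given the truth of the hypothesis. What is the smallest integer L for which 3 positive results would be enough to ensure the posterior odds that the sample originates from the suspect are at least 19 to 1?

Prior odds = 3/17.
Target odds = 19.
Need L³ ≥ 19 ÷ (3/17) = 323/3.
4³ = 64 < 323/3 ≤ 125 = 5³, so L = 5.

5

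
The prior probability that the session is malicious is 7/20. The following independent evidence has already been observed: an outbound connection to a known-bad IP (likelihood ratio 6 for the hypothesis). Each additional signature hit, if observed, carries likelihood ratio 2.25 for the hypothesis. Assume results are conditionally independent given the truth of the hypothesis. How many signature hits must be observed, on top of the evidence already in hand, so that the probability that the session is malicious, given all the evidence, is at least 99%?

5

Prior odds = 0.35/0.65 = 7/13.
Bayes factor of the evidence already in hand = 6.
Odds after that evidence = (7/13) × 6 = 42/13.
Target odds = 0.99/0.01 = 99.
Need 2.25ⁿ ≥ 99 ÷ (42/13) = 429/14.
2.25⁴ = 25.62890625 falls short of 429/14 but 2.25⁵ = 59049/1024 reaches it, so n = 5.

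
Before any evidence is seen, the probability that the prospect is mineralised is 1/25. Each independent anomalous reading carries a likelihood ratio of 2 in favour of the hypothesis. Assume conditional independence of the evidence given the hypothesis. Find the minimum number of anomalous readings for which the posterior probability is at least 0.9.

8

Prior odds: 0.04 ÷ 0.96 = 1/24.
Likelihood ratio per anomalous reading = 2.
Target posterior odds = 0.9/0.1 = 9.
Require 2ⁿ ≥ 9 ÷ (1/24) = 216.
2⁷ = 128 falls short of 216 but 2⁸ = 256 reaches it, so n = 8.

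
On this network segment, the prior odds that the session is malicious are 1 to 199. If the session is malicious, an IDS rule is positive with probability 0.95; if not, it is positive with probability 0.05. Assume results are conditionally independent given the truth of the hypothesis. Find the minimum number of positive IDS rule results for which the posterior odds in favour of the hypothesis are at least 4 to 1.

Prior odds = 1/199.
Likelihood ratio of a positive = 0.95/0.05 = 19.
Target odds = 4.
Require 19ⁿ ≥ 4 ÷ (1/199) = 796.
19² = 361 falls short of 796 but 19³ = 6859 reaches it, so n = 3.

3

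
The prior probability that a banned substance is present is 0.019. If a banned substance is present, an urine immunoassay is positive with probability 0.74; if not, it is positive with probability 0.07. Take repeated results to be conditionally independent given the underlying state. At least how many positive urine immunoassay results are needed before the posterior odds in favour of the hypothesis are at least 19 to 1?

Prior odds: 0.019 ÷ 0.981 = 19/981.
Likelihood ratio of a positive = 0.74/0.07 = 74/7.
Target odds = 19.
Require (74/7)ⁿ ≥ 19 ÷ (19/981) = 981.
(74/7)² = 5476/49 falls short of 981 but (74/7)³ = 405224/343 reaches it, so n = 3.

3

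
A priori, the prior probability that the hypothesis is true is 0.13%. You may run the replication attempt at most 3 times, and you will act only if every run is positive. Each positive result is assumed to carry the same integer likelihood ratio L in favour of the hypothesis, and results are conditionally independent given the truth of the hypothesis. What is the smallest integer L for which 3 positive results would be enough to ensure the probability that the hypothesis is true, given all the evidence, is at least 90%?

Prior odds = 0.0013/0.9987 = 13/9987.
Target odds = 0.9/0.1 = 9.
Need L³ ≥ 9 ÷ (13/9987) = 89883/13.
19³ = 6859 < 89883/13 ≤ 8000 = 20³, so L = 20.

20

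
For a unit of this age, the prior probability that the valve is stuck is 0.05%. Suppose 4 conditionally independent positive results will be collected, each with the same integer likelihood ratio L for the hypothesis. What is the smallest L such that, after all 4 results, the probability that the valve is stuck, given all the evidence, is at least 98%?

18

Prior odds = 0.0005/0.9995 = 1/1999.
Target odds = 0.98/0.02 = 49.
Need L⁴ ≥ 49 ÷ (1/1999) = 97951.
17⁴ = 83521 < 97951 ≤ 104976 = 18⁴, so L = 18.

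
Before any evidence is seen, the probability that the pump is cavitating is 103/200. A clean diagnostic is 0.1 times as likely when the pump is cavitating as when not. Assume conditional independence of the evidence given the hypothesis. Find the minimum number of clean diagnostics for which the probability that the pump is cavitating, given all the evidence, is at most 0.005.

Prior odds = 0.515/0.485 = 103/97.
Likelihood ratio per clean diagnostic = 0.1.
Target posterior odds = 0.005/0.995 = 1/199.
Require 0.1ⁿ ≤ 1/199 ÷ (103/97) = 97/20497.
0.1² = 0.01 is still above 97/20497 but 0.1³ = 0.001 is at or below it, so n = 3.

3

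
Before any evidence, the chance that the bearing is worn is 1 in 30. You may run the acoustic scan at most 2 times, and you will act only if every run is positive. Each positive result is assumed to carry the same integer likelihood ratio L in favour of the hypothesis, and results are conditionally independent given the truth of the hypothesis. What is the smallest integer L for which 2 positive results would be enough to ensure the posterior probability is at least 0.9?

Prior odds = (1/30)/(29/30) = 1/29.
Target odds = 0.9/0.1 = 9.
Need L² ≥ 9 ÷ (1/29) = 261.
16² = 256 < 261 ≤ 289 = 17², so L = 17.

17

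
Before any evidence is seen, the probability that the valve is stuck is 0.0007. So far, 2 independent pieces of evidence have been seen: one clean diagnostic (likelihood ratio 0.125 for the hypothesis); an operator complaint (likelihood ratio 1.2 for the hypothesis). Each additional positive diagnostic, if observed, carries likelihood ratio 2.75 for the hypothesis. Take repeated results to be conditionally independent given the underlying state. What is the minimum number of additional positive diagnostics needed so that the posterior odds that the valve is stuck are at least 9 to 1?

12

Prior odds = 0.0007/0.9993 = 7/9993.
Combined Bayes factor of the evidence already in hand = 0.125 × 1.2 = 0.15.
Odds after that evidence = (7/9993) × 0.15 = 7/66620.
Target odds = 9.
Need 2.75ⁿ ≥ 9 ÷ (7/66620) = 599580/7.
2.75¹¹ ≈68023.6 falls short of 599580/7 but 2.75¹² ≈187065 reaches it, so n = 12.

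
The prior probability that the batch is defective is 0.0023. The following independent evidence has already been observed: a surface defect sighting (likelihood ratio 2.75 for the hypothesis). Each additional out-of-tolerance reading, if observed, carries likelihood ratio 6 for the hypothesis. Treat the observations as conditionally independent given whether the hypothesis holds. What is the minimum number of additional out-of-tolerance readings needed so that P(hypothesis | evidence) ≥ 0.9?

Prior odds = 0.0023/0.9977 = 23/9977.
Bayes factor of the evidence already in hand = 2.75.
Odds after that evidence = (23/9977) × 2.75 = 23/3628.
Target odds = 0.9/0.1 = 9.
Need 6ⁿ ≥ 9 ÷ (23/3628) = 32652/23.
6⁴ = 1296 falls short of 32652/23 but 6⁵ = 7776 reaches it, so n = 5.

5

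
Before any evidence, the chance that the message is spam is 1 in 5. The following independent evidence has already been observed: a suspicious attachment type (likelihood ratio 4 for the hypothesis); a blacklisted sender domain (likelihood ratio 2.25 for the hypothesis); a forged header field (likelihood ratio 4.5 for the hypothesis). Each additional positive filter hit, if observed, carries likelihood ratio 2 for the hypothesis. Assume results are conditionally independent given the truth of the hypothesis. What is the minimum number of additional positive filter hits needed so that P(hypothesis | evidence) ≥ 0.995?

Prior odds = 0.2/0.8 = 0.25.
Combined Bayes factor of the evidence already in hand = 4 × 2.25 × 4.5 = 40.5.
Odds after that evidence = 0.25 × 40.5 = 10.125.
Target odds = 0.995/0.005 = 199.
Need 2ⁿ ≥ 199 ÷ 10.125 = 1592/81.
2⁴ = 16 falls short of 1592/81 but 2⁵ = 32 reaches it, so n = 5.

5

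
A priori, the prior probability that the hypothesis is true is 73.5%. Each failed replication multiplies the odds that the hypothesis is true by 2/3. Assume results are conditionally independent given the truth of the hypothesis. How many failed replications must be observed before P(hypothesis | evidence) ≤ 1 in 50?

Prior odds: 0.735 ÷ 0.265 = 147/53.
Likelihood ratio per failed replication = 2/3.
Target posterior odds = 0.02/0.98 = 1/49.
Need (147/53) × (2/3)ⁿ ≤ 1/49, i.e. (2/3)ⁿ ≤ 53/7203.
(2/3)¹² = 4096/531441 is still above 53/7203 but (2/3)¹³ = 8192/1594323 is at or below it, so n = 13.

13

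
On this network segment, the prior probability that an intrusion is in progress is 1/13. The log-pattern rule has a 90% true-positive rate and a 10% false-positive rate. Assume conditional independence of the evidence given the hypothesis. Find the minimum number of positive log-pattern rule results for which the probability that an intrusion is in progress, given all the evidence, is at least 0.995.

4

Prior odds: (1/13) ÷ (12/13) = 1/12.
Likelihood ratio of a positive result = 0.9/0.1 = 9.
Target posterior odds = 0.995/0.005 = 199.
Require 9ⁿ ≥ 199 ÷ (1/12) = 2388.
9³ = 729 falls short of 2388 but 9⁴ = 6561 reaches it, so n = 4.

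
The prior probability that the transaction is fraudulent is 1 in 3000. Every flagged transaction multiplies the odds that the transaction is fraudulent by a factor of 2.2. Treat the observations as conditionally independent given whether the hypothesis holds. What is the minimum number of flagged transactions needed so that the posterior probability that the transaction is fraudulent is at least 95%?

Prior odds = (1/3000)/(2999/3000) = 1/2999.
Likelihood ratio per flagged transaction = 2.2.
Target posterior odds = 0.95/0.05 = 19.
Need (1/2999) × 2.2ⁿ ≥ 19, i.e. 2.2ⁿ ≥ 56981.
2.2¹³ ≈28281 falls short of 56981 but 2.2¹⁴ ≈62218.2 reaches it, so n = 14.

14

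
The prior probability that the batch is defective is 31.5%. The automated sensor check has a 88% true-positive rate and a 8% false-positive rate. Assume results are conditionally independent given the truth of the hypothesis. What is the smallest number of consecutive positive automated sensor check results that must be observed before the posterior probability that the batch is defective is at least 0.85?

2

Prior odds: 0.315 ÷ 0.685 = 63/137.
Likelihood ratio of a positive result = 0.88/0.08 = 11.
Target odds: 0.85 ÷ 0.15 = 17/3.
Require 11ⁿ ≥ 17/3 ÷ (63/137) = 2329/189.
11¹ = 11 falls short of 2329/189 but 11² = 121 reaches it, so n = 2.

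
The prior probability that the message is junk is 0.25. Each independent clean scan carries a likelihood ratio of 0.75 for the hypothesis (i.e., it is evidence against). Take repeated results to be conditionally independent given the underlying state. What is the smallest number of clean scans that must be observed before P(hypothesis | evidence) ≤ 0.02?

10

Prior odds = 0.25/0.75 = 1/3.
Likelihood ratio per clean scan = 0.75.
Target posterior odds = 0.02/0.98 = 1/49.
Need (1/3) × 0.75ⁿ ≤ 1/49, i.e. 0.75ⁿ ≤ 3/49.
0.75⁹ = 19683/262144 is still above 3/49 but 0.75¹⁰ = 59049/1048576 is at or below it, so n = 10.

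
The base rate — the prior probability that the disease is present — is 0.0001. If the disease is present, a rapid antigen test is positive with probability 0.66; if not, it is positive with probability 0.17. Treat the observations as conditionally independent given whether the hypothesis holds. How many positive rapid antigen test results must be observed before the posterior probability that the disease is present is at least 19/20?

Prior odds: 0.0001 ÷ 0.9999 = 1/9999.
Likelihood ratio of a positive = 0.66/0.17 = 66/17.
Target posterior odds = 0.95/0.05 = 19.
Require (66/17)ⁿ ≥ 19 ÷ (1/9999) = 189981.
(66/17)⁸ ≈51613.1 falls short of 189981 but (66/17)⁹ ≈200380 reaches it, so n = 9.

9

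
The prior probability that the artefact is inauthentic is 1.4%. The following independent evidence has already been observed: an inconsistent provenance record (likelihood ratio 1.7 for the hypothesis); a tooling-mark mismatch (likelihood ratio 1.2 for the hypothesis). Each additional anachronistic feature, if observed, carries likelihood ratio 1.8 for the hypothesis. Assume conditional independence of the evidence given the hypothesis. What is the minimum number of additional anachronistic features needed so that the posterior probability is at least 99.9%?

18

Prior odds = 0.014/0.986 = 7/493.
Combined Bayes factor of the evidence already in hand = 1.7 × 1.2 = 2.04.
Odds after that evidence = (7/493) × 2.04 = 21/725.
Target odds = 0.999/0.001 = 999.
Need 1.8ⁿ ≥ 999 ÷ (21/725) = 241425/7.
1.8¹⁷ ≈21859.1 falls short of 241425/7 but 1.8¹⁸ ≈39346.4 reaches it, so n = 18.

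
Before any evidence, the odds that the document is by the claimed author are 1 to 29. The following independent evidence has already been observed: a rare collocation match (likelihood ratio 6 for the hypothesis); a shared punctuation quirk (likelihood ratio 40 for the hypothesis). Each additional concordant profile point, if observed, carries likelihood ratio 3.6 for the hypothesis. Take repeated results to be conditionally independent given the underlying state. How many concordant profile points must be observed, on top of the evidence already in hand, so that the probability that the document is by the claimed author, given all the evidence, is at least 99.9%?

4

Prior odds = 1/29.
Combined Bayes factor of the evidence already in hand = 6 × 40 = 240.
Odds after that evidence = (1/29) × 240 = 240/29.
Target odds = 0.999/0.001 = 999.
Need 3.6ⁿ ≥ 999 ÷ (240/29) = 120.7125.
3.6³ = 46.656 falls short of 120.7125 but 3.6⁴ = 167.9616 reaches it, so n = 4.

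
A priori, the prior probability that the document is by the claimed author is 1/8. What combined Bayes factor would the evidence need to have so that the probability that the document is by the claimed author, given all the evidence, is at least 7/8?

Prior odds = 0.125/0.875 = 1/7.
Target odds = 0.875/0.125 = 7.
Required Bayes factor = 7 ÷ (1/7) = 49.

49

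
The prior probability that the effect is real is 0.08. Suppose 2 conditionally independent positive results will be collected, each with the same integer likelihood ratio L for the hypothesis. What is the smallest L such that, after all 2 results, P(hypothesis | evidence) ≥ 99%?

34

Prior odds = 0.08/0.92 = 2/23.
Target odds = 0.99/0.01 = 99.
Need L² ≥ 99 ÷ (2/23) = 1138.5.
33² = 1089 < 1138.5 ≤ 1156 = 34², so L = 34.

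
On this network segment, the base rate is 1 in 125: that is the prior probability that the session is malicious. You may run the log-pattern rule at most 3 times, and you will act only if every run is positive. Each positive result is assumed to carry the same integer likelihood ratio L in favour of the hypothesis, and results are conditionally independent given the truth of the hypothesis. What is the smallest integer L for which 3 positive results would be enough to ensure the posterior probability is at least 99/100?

24

Prior odds = 0.008/0.992 = 1/124.
Target odds = 0.99/0.01 = 99.
Need L³ ≥ 99 ÷ (1/124) = 12276.
23³ = 12167 < 12276 ≤ 13824 = 24³, so L = 24.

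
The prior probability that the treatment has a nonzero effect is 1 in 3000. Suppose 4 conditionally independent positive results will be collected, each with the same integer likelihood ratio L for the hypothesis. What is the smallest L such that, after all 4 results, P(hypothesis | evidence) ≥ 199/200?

Prior odds = (1/3000)/(2999/3000) = 1/2999.
Target odds = 0.995/0.005 = 199.
Need L⁴ ≥ 199 ÷ (1/2999) = 596801.
27⁴ = 531441 < 596801 ≤ 614656 = 28⁴, so L = 28.

28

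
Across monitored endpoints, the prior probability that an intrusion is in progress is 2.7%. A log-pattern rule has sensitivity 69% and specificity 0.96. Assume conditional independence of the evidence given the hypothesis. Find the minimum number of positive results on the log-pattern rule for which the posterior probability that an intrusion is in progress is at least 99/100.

Prior odds: 0.027 ÷ 0.973 = 27/973.
False-positive rate = 1 − 0.96 = 0.04; likelihood ratio of a positive = 0.69/0.04 = 17.25.
Target odds: 0.99 ÷ 0.01 = 99.
Need (27/973) × 17.25ⁿ ≥ 99, i.e. 17.25ⁿ ≥ 10703/3.
17.25² = 297.5625 falls short of 10703/3 but 17.25³ = 5132.953125 reaches it, so n = 3.

3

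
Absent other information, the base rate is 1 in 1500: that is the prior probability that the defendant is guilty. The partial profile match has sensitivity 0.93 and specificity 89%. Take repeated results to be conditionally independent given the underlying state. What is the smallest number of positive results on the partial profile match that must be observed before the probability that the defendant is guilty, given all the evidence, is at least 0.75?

Prior odds: (1/1500) ÷ (1499/1500) = 1/1499.
False-positive rate = 1 − 0.89 = 0.11; likelihood ratio of a positive = 0.93/0.11 = 93/11.
Target posterior odds = 0.75/0.25 = 3.
Require (93/11)ⁿ ≥ 3 ÷ (1/1499) = 4497.
(93/11)³ = 804357/1331 falls short of 4497 but (93/11)⁴ = 74805201/14641 reaches it, so n = 4.

4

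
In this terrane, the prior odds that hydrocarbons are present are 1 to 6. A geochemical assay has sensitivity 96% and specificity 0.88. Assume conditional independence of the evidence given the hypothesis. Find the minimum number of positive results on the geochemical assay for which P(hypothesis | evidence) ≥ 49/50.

3

Prior odds = 1/6.
False-positive rate = 1 − 0.88 = 0.12; likelihood ratio of a positive = 0.96/0.12 = 8.
Target posterior odds = 0.98/0.02 = 49.
Need (1/6) × 8ⁿ ≥ 49, i.e. 8ⁿ ≥ 294.
8² = 64 falls short of 294 but 8³ = 512 reaches it, so n = 3.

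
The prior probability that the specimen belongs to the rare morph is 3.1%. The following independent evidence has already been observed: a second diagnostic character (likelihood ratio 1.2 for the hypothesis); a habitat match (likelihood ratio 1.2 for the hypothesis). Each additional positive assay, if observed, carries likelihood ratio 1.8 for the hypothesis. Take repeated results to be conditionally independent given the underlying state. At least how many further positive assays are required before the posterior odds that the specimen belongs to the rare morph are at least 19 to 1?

Prior odds = 0.031/0.969 = 31/969.
Combined Bayes factor of the evidence already in hand = 1.2 × 1.2 = 1.44.
Odds after that evidence = (31/969) × 1.44 = 372/8075.
Target odds = 19.
Need 1.8ⁿ ≥ 19 ÷ (372/8075) = 153425/372.
1.8¹⁰ ≈357.047 falls short of 153425/372 but 1.8¹¹ ≈642.684 reaches it, so n = 11.

11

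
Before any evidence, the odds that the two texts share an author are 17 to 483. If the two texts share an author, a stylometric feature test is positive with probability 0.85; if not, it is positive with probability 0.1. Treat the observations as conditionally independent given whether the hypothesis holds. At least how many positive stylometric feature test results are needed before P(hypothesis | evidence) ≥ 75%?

Prior odds = 17/483.
Likelihood ratio of a positive = 0.85/0.1 = 8.5.
Target odds: 0.75 ÷ 0.25 = 3.
Need (17/483) × 8.5ⁿ ≥ 3, i.e. 8.5ⁿ ≥ 1449/17.
8.5² = 72.25 falls short of 1449/17 but 8.5³ = 614.125 reaches it, so n = 3.

3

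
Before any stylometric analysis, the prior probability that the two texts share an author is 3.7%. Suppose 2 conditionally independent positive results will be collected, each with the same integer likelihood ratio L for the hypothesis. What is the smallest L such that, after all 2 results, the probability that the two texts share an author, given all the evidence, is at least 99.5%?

72

Prior odds = 0.037/0.963 = 37/963.
Target odds = 0.995/0.005 = 199.
Need L² ≥ 199 ÷ (37/963) = 191637/37.
71² = 5041 < 191637/37 ≤ 5184 = 72², so L = 72.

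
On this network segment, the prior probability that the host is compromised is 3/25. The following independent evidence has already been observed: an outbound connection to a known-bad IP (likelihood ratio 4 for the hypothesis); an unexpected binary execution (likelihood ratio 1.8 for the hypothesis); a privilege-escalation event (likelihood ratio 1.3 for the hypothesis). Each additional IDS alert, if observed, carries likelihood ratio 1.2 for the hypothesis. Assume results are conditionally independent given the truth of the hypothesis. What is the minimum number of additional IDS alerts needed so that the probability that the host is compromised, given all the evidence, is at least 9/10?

Prior odds = 0.12/0.88 = 3/22.
Combined Bayes factor of the evidence already in hand = 4 × 1.8 × 1.3 = 9.36.
Odds after that evidence = (3/22) × 9.36 = 351/275.
Target odds = 0.9/0.1 = 9.
Need 1.2ⁿ ≥ 9 ÷ (351/275) = 275/39.
1.2¹⁰ = 60466176/9765625 falls short of 275/39 but 1.2¹¹ = 362797056/48828125 reaches it, so n = 11.

11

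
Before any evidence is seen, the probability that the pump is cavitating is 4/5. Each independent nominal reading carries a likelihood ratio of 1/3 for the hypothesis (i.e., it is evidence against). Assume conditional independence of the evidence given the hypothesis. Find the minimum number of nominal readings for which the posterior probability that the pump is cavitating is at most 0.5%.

7

Prior odds: 0.8 ÷ 0.2 = 4.
Likelihood ratio per nominal reading = 1/3.
Target posterior odds = 0.005/0.995 = 1/199.
Need 4 × (1/3)ⁿ ≤ 1/199, i.e. (1/3)ⁿ ≤ 1/796.
(1/3)⁶ = 1/729 is still above 1/796 but (1/3)⁷ = 1/2187 is at or below it, so n = 7.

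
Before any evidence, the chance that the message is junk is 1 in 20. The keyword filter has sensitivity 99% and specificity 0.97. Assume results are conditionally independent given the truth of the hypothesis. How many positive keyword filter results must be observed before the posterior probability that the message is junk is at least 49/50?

2

Prior odds = 0.05/0.95 = 1/19.
False-positive rate = 1 − 0.97 = 0.03; likelihood ratio of a positive = 0.99/0.03 = 33.
Target odds: 0.98 ÷ 0.02 = 49.
Require 33ⁿ ≥ 49 ÷ (1/19) = 931.
33¹ = 33 falls short of 931 but 33² = 1089 reaches it, so n = 2.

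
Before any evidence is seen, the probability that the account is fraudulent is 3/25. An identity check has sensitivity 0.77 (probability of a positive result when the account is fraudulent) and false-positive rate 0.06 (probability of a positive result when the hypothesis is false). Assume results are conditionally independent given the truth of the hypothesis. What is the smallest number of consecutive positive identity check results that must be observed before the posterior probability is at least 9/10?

Prior odds: 0.12 ÷ 0.88 = 3/22.
Likelihood ratio of a positive result = 0.77/0.06 = 77/6.
Target posterior odds = 0.9/0.1 = 9.
Need (3/22) × (77/6)ⁿ ≥ 9, i.e. (77/6)ⁿ ≥ 66.
(77/6)¹ = 77/6 falls short of 66 but (77/6)² = 5929/36 reaches it, so n = 2.

2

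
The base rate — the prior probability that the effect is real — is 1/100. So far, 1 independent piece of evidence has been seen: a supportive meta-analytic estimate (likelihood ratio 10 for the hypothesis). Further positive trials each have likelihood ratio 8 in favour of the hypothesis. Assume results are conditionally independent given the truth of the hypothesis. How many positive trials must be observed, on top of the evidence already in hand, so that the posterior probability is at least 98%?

Prior odds = 0.01/0.99 = 1/99.
Bayes factor of the evidence already in hand = 10.
Odds after that evidence = (1/99) × 10 = 10/99.
Target odds = 0.98/0.02 = 49.
Need 8ⁿ ≥ 49 ÷ (10/99) = 485.1.
8² = 64 falls short of 485.1 but 8³ = 512 reaches it, so n = 3.

3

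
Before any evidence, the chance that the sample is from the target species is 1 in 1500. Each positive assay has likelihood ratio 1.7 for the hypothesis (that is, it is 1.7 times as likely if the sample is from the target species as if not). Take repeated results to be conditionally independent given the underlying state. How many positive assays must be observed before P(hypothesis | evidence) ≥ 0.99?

Prior odds = (1/1500)/(1499/1500) = 1/1499.
Likelihood ratio per positive assay = 1.7.
Target posterior odds = 0.99/0.01 = 99.
Need (1/1499) × 1.7ⁿ ≥ 99, i.e. 1.7ⁿ ≥ 148401.
1.7²² ≈117456 falls short of 148401 but 1.7²³ ≈199676 reaches it, so n = 23.

23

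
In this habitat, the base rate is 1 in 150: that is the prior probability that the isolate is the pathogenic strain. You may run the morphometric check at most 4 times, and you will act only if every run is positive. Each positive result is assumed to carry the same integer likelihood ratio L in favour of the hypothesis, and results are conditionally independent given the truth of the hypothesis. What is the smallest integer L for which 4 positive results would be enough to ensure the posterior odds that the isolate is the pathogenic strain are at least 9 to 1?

Prior odds = (1/150)/(149/150) = 1/149.
Target odds = 9.
Need L⁴ ≥ 9 ÷ (1/149) = 1341.
6⁴ = 1296 < 1341 ≤ 2401 = 7⁴, so L = 7.

7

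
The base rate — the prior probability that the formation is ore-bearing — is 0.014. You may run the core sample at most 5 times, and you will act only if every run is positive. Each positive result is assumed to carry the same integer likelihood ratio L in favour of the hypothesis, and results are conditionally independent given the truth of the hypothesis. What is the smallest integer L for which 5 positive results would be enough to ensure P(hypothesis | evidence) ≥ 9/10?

Prior odds = 0.014/0.986 = 7/493.
Target odds = 0.9/0.1 = 9.
Need L⁵ ≥ 9 ÷ (7/493) = 4437/7.
3⁵ = 243 < 4437/7 ≤ 1024 = 4⁵, so L = 4.

4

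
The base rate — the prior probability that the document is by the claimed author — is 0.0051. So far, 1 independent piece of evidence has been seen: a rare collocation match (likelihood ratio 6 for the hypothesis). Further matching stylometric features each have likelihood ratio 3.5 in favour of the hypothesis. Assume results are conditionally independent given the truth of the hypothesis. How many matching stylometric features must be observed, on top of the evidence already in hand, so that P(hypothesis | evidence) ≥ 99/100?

7

Prior odds = 0.0051/0.9949 = 51/9949.
Bayes factor of the evidence already in hand = 6.
Odds after that evidence = (51/9949) × 6 = 306/9949.
Target odds = 0.99/0.01 = 99.
Need 3.5ⁿ ≥ 99 ÷ (306/9949) = 109439/34.
3.5⁶ = 1838.265625 falls short of 109439/34 but 3.5⁷ = 823543/128 reaches it, so n = 7.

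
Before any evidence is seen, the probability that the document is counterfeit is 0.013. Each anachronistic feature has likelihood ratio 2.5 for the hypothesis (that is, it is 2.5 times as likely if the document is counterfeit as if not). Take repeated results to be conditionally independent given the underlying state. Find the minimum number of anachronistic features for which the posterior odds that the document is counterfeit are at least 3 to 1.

6

Prior odds = 0.013/0.987 = 13/987.
Likelihood ratio per anachronistic feature = 2.5.
Target odds = 3.
Need (13/987) × 2.5ⁿ ≥ 3, i.e. 2.5ⁿ ≥ 2961/13.
2.5⁵ = 97.65625 falls short of 2961/13 but 2.5⁶ = 244.140625 reaches it, so n = 6.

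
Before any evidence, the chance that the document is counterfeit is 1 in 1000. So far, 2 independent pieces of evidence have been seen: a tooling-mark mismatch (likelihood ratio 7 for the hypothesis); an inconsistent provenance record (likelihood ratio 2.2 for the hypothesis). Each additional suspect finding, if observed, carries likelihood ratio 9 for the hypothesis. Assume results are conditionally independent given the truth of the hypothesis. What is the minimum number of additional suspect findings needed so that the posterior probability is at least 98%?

4

Prior odds = 0.001/0.999 = 1/999.
Combined Bayes factor of the evidence already in hand = 7 × 2.2 = 15.4.
Odds after that evidence = (1/999) × 15.4 = 77/4995.
Target odds = 0.98/0.02 = 49.
Need 9ⁿ ≥ 49 ÷ (77/4995) = 34965/11.
9³ = 729 falls short of 34965/11 but 9⁴ = 6561 reaches it, so n = 4.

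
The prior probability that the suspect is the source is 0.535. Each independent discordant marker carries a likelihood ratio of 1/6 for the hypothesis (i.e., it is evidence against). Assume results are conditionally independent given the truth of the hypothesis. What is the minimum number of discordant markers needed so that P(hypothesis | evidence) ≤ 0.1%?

4

Prior odds: 0.535 ÷ 0.465 = 107/93.
Likelihood ratio per discordant marker = 1/6.
Target odds: 0.001 ÷ 0.999 = 1/999.
Need (107/93) × (1/6)ⁿ ≤ 1/999, i.e. (1/6)ⁿ ≤ 31/35631.
(1/6)³ = 1/216 is still above 31/35631 but (1/6)⁴ = 1/1296 is at or below it, so n = 4.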